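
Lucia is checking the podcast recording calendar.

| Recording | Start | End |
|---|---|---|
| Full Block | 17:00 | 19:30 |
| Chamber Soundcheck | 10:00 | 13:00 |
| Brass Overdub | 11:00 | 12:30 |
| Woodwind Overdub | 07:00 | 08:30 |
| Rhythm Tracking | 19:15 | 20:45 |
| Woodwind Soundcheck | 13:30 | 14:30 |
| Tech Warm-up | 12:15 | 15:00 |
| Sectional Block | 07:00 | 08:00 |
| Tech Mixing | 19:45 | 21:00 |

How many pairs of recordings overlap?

7

Check each pair: they overlap iff neither finishes before the other starts.
Sorted by start: Woodwind Overdub, Sectional Block, Chamber Soundcheck, Brass Overdub, Tech Warm-up, Woodwind Soundcheck, Full Block, Rhythm Tracking, Tech Mixing.
Sectional Block starts before Woodwind Overdub ends → Woodwind Overdub and Sectional Block overlap.
Chamber Soundcheck starts after Woodwind Overdub ends; Woodwind Overdub is clear from here.
Chamber Soundcheck starts after Sectional Block ends; Sectional Block is clear from here.
Brass Overdub starts before Chamber Soundcheck ends → Chamber Soundcheck and Brass Overdub overlap.
Tech Warm-up starts before Chamber Soundcheck ends → Chamber Soundcheck and Tech Warm-up overlap.
Woodwind Soundcheck starts after Chamber Soundcheck ends; Chamber Soundcheck is clear from here.
Tech Warm-up starts before Brass Overdub ends → Brass Overdub and Tech Warm-up overlap.
Woodwind Soundcheck starts after Brass Overdub ends; Brass Overdub is clear from here.
Woodwind Soundcheck starts before Tech Warm-up ends → Tech Warm-up and Woodwind Soundcheck overlap.
Full Block starts after Tech Warm-up ends; Tech Warm-up is clear from here.
Full Block starts after Woodwind Soundcheck ends; Woodwind Soundcheck is clear from here.
Rhythm Tracking starts before Full Block ends → Full Block and Rhythm Tracking overlap.
Tech Mixing starts after Full Block ends.
Tech Mixing starts before Rhythm Tracking ends → Rhythm Tracking and Tech Mixing overlap.
Overlapping pairs: Brass Overdub & Chamber Soundcheck, Brass Overdub & Tech Warm-up, Chamber Soundcheck & Tech Warm-up, Full Block & Rhythm Tracking, Rhythm Tracking & Tech Mixing, Sectional Block & Woodwind Overdub, Tech Warm-up & Woodwind Soundcheck — 7 in total.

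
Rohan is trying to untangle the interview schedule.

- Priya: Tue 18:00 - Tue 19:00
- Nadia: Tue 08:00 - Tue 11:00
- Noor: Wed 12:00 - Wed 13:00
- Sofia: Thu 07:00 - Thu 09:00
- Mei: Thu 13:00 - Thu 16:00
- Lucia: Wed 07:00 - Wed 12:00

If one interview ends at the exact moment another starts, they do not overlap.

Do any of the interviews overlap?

No

Two intervals overlap when each starts before the other ends.
Sorted by start: Nadia, Priya, Lucia, Noor, Sofia, Mei.
Priya starts after Nadia ends, so nothing later overlaps Nadia either.
Lucia starts after Priya ends, so nothing later overlaps Priya either.
Noor starts exactly when Lucia ends (back-to-back, no overlap), so nothing later overlaps Lucia either.
Sofia starts after Noor ends, so nothing later overlaps Noor either.
Mei starts after Sofia ends.
Every pair is clear; the schedule has no overlaps.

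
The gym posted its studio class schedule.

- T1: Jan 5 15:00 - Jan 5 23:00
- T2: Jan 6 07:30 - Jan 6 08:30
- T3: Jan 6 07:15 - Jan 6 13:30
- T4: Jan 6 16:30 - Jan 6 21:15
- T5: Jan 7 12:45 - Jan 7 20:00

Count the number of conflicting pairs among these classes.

1

Sorted by start: T1, T3, T2, T4, T5.
T3 starts after T1 ends — done with T1.
T2 starts before T3 ends → T3 and T2 overlap.
T4 starts after T3 ends — done with T3.
T4 starts after T2 ends — done with T2.
T5 starts after T4 ends.
Overlapping pairs: T2 & T3 — 1 in total.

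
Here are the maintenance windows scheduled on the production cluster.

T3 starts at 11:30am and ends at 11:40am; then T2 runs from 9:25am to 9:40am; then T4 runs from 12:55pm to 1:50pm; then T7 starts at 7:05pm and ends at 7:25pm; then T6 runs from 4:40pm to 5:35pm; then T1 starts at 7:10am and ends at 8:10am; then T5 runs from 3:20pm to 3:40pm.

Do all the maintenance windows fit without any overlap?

Sorted by start: T1, T2, T3, T4, T5, T6, T7.
T2 starts after T1 ends, so T1 has no further overlaps.
T3 starts after T2 ends, so T2 has no further overlaps.
T4 starts after T3 ends, so T3 has no further overlaps.
T5 starts after T4 ends, so T4 has no further overlaps.
T6 starts after T5 ends, so T5 has no further overlaps.
T7 starts after T6 ends.
Every pair is clear; the schedule has no overlaps.

Yes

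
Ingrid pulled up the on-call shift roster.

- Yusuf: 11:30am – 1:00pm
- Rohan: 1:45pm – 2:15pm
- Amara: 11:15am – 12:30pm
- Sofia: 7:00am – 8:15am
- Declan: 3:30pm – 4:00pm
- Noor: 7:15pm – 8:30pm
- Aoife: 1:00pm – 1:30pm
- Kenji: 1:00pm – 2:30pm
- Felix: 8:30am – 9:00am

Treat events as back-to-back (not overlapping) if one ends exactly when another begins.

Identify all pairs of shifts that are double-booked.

Amara & Yusuf, Aoife & Kenji, Kenji & Rohan

Sorted by start: Sofia, Felix, Amara, Yusuf, Kenji, Aoife, Rohan, Declan, Noor.
Felix starts after Sofia ends, so nothing later overlaps Sofia either.
Amara starts after Felix ends, so nothing later overlaps Felix either.
Yusuf starts before Amara ends → Amara and Yusuf overlap.
Kenji starts after Amara ends, so nothing later overlaps Amara either.
Kenji starts exactly when Yusuf ends (back-to-back, no overlap), so nothing later overlaps Yusuf either.
Aoife starts before Kenji ends → Kenji and Aoife overlap.
Rohan starts before Kenji ends → Kenji and Rohan overlap.
Declan starts after Kenji ends, so nothing later overlaps Kenji either.
Rohan starts after Aoife ends, so nothing later overlaps Aoife either.
Declan starts after Rohan ends, so nothing later overlaps Rohan either.
Noor starts after Declan ends.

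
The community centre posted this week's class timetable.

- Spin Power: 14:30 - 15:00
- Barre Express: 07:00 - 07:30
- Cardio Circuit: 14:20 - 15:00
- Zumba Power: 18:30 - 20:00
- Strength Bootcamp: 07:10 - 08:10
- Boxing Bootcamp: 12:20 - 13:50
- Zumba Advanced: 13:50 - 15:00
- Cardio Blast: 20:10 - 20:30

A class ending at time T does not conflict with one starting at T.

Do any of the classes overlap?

Two intervals overlap when each starts before the other ends.
Sorted by start: Barre Express, Strength Bootcamp, Boxing Bootcamp, Zumba Advanced, Cardio Circuit, Spin Power, Zumba Power, Cardio Blast.
Strength Bootcamp starts before Barre Express ends → Barre Express and Strength Bootcamp overlap.
That's a conflict, so the schedule is not conflict-free.

Yes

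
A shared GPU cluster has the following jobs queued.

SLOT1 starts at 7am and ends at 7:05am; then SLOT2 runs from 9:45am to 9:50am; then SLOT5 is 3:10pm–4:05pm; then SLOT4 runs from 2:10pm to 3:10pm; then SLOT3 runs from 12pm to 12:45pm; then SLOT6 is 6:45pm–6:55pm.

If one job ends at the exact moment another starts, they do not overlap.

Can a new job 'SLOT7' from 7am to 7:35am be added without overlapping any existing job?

SLOT1: starts 7am before SLOT7 ends 7:35am, and ends 7:05am after SLOT7 starts 7am → overlap.
SLOT2: starts 9:45am at or after SLOT7 ends 7:35am → clear.
SLOT3: starts 12pm at or after SLOT7 ends 7:35am → clear.
SLOT4: starts 2:10pm at or after SLOT7 ends 7:35am → clear.
SLOT5: starts 3:10pm at or after SLOT7 ends 7:35am → clear.
SLOT6: starts 6:45pm at or after SLOT7 ends 7:35am → clear.
SLOT7 overlaps SLOT1.

No — it overlaps SLOT1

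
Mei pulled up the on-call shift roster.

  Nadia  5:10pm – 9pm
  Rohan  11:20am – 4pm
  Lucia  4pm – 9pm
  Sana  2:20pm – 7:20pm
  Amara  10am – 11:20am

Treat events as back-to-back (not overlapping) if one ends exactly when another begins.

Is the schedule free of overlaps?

No

Check each pair: they overlap iff neither finishes before the other starts.
Sorted by start: Amara, Rohan, Sana, Lucia, Nadia.
Rohan starts exactly when Amara ends (back-to-back, no overlap) — done with Amara.
Sana starts before Rohan ends → Rohan and Sana overlap.
That's a conflict, so the schedule is not conflict-free.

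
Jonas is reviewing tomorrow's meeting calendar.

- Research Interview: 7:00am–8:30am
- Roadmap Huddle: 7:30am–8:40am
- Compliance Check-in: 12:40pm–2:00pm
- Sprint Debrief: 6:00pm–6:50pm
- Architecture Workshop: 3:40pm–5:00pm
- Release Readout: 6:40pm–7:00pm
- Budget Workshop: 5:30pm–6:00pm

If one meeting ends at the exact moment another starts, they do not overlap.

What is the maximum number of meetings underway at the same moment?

Sort all start/end points and keep a running count:
7:00am start Research Interview → 1
7:30am start Roadmap Huddle → 2
8:30am end Research Interview → 1
8:40am end Roadmap Huddle → 0
12:40pm start Compliance Check-in → 1
2:00pm end Compliance Check-in → 0
3:40pm start Architecture Workshop → 1
5:00pm end Architecture Workshop → 0
5:30pm start Budget Workshop → 1
6:00pm end Budget Workshop → 0
6:00pm start Sprint Debrief → 1
6:40pm start Release Readout → 2
6:50pm end Sprint Debrief → 1
7:00pm end Release Readout → 0
Peak is 2, at 7:30am (Research Interview, Roadmap Huddle).

2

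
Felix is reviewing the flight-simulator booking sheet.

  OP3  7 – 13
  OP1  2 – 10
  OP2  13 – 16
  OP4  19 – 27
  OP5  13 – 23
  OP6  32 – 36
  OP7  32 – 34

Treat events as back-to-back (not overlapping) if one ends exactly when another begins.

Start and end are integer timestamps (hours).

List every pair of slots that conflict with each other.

Two intervals overlap when each starts before the other ends.
Sorted by start: OP1, OP3, OP2, OP5, OP4, OP6, OP7.
OP3 starts before OP1 ends → OP1 and OP3 overlap.
OP2 starts after OP1 ends — done with OP1.
OP2 starts exactly when OP3 ends (back-to-back, no overlap) — done with OP3.
OP5 starts before OP2 ends → OP2 and OP5 overlap.
OP4 starts after OP2 ends — done with OP2.
OP4 starts before OP5 ends → OP5 and OP4 overlap.
OP6 starts after OP5 ends — done with OP5.
OP6 starts after OP4 ends — done with OP4.
OP7 starts before OP6 ends → OP6 and OP7 overlap.

OP1 & OP3, OP2 & OP5, OP4 & OP5, OP6 & OP7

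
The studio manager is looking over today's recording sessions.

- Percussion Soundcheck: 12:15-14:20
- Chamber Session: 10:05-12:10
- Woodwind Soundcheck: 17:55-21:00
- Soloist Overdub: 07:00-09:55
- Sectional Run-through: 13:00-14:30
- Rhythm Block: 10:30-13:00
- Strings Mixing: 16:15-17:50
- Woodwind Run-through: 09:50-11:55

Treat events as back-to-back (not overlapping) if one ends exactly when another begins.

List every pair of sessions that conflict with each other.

Check each pair: they overlap iff neither finishes before the other starts.
Sorted by start: Soloist Overdub, Woodwind Run-through, Chamber Session, Rhythm Block, Percussion Soundcheck, Sectional Run-through, Strings Mixing, Woodwind Soundcheck.
Woodwind Run-through starts before Soloist Overdub ends → Soloist Overdub and Woodwind Run-through overlap.
Chamber Session starts after Soloist Overdub ends, so nothing later overlaps Soloist Overdub either.
Chamber Session starts before Woodwind Run-through ends → Woodwind Run-through and Chamber Session overlap.
Rhythm Block starts before Woodwind Run-through ends → Woodwind Run-through and Rhythm Block overlap.
Percussion Soundcheck starts after Woodwind Run-through ends, so nothing later overlaps Woodwind Run-through either.
Rhythm Block starts before Chamber Session ends → Chamber Session and Rhythm Block overlap.
Percussion Soundcheck starts after Chamber Session ends, so nothing later overlaps Chamber Session either.
Percussion Soundcheck starts before Rhythm Block ends → Rhythm Block and Percussion Soundcheck overlap.
Sectional Run-through starts exactly when Rhythm Block ends (back-to-back, no overlap), so nothing later overlaps Rhythm Block either.
Sectional Run-through starts before Percussion Soundcheck ends → Percussion Soundcheck and Sectional Run-through overlap.
Strings Mixing starts after Percussion Soundcheck ends, so nothing later overlaps Percussion Soundcheck either.
Strings Mixing starts after Sectional Run-through ends, so nothing later overlaps Sectional Run-through either.
Woodwind Soundcheck starts after Strings Mixing ends.

Chamber Session & Rhythm Block, Chamber Session & Woodwind Run-through, Percussion Soundcheck & Rhythm Block, Percussion Soundcheck & Sectional Run-through, Rhythm Block & Woodwind Run-through, Soloist Overdub & Woodwind Run-through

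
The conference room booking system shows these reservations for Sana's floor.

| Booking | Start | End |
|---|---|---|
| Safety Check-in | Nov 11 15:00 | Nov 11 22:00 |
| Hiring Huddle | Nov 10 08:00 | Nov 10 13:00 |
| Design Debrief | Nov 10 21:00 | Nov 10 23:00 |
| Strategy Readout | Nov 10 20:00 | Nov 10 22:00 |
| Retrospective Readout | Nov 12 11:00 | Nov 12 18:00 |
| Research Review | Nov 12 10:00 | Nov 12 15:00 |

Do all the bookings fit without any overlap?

Check each pair: they overlap iff neither finishes before the other starts.
Sorted by start: Hiring Huddle, Strategy Readout, Design Debrief, Safety Check-in, Research Review, Retrospective Readout.
Strategy Readout starts after Hiring Huddle ends, so nothing later overlaps Hiring Huddle either.
Design Debrief starts before Strategy Readout ends → Strategy Readout and Design Debrief overlap.
That's a conflict, so the schedule is not conflict-free.

No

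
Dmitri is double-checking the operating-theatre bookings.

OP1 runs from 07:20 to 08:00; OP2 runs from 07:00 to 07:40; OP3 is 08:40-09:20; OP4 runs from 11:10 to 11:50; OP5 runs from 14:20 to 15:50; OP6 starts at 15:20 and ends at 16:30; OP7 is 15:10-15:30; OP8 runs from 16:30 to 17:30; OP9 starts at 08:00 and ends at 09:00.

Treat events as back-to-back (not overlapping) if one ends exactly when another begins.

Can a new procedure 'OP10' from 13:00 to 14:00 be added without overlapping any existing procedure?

Yes — the slot is free

OP2: ends 07:40 at or before OP10 starts 13:00 → clear.
OP1: ends 08:00 at or before OP10 starts 13:00 → clear.
OP9: ends 09:00 at or before OP10 starts 13:00 → clear.
OP3: ends 09:20 at or before OP10 starts 13:00 → clear.
OP4: ends 11:50 at or before OP10 starts 13:00 → clear.
OP5: starts 14:20 at or after OP10 ends 14:00 → clear.
OP7: starts 15:10 at or after OP10 ends 14:00 → clear.
OP6: starts 15:20 at or after OP10 ends 14:00 → clear.
OP8: starts 16:30 at or after OP10 ends 14:00 → clear.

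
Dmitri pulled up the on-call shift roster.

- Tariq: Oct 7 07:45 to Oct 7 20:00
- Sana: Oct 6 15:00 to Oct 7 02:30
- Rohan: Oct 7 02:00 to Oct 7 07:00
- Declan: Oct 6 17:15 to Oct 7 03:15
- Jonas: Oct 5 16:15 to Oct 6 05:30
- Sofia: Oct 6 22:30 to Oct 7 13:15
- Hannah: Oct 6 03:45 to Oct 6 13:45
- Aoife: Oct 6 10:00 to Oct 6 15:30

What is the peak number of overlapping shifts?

4

Sweep the timeline, counting +1 at each start and −1 at each end (ends before starts at a tie):
Oct 5 16:15 start Jonas → 1
Oct 6 03:45 start Hannah → 2
Oct 6 05:30 end Jonas → 1
Oct 6 10:00 start Aoife → 2
Oct 6 13:45 end Hannah → 1
Oct 6 15:00 start Sana → 2
Oct 6 15:30 end Aoife → 1
Oct 6 17:15 start Declan → 2
Oct 6 22:30 start Sofia → 3
Oct 7 02:00 start Rohan → 4
Oct 7 02:30 end Sana → 3
Oct 7 03:15 end Declan → 2
Oct 7 07:00 end Rohan → 1
Oct 7 07:45 start Tariq → 2
Oct 7 13:15 end Sofia → 1
Oct 7 20:00 end Tariq → 0
Peak is 4, at Oct 7 02:00 (Declan, Rohan, Sana, Sofia).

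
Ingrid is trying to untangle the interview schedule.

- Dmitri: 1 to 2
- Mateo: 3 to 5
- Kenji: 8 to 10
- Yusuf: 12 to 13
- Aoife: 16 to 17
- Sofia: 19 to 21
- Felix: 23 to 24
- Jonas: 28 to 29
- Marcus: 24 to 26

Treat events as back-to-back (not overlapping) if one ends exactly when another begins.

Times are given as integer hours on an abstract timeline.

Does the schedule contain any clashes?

Sorted by start: Dmitri, Mateo, Kenji, Yusuf, Aoife, Sofia, Felix, Marcus, Jonas.
Mateo starts after Dmitri ends, so nothing later overlaps Dmitri either.
Kenji starts after Mateo ends, so nothing later overlaps Mateo either.
Yusuf starts after Kenji ends, so nothing later overlaps Kenji either.
Aoife starts after Yusuf ends, so nothing later overlaps Yusuf either.
Sofia starts after Aoife ends, so nothing later overlaps Aoife either.
Felix starts after Sofia ends, so nothing later overlaps Sofia either.
Marcus starts exactly when Felix ends (back-to-back, no overlap), so nothing later overlaps Felix either.
Jonas starts after Marcus ends.
Every pair is clear; the schedule has no overlaps.

No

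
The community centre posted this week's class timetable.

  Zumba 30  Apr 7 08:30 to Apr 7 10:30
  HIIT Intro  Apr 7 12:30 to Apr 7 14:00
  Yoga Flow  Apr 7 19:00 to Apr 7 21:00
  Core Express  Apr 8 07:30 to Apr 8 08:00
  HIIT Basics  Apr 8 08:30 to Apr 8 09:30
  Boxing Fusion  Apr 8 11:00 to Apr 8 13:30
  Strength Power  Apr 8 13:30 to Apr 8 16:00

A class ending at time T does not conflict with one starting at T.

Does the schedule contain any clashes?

Sorted by start: Zumba 30, HIIT Intro, Yoga Flow, Core Express, HIIT Basics, Boxing Fusion, Strength Power.
HIIT Intro starts after Zumba 30 ends; Zumba 30 is clear from here.
Yoga Flow starts after HIIT Intro ends; HIIT Intro is clear from here.
Core Express starts after Yoga Flow ends; Yoga Flow is clear from here.
HIIT Basics starts after Core Express ends; Core Express is clear from here.
Boxing Fusion starts after HIIT Basics ends; HIIT Basics is clear from here.
Strength Power starts exactly when Boxing Fusion ends (back-to-back, no overlap).
Every pair is clear; the schedule has no overlaps.

No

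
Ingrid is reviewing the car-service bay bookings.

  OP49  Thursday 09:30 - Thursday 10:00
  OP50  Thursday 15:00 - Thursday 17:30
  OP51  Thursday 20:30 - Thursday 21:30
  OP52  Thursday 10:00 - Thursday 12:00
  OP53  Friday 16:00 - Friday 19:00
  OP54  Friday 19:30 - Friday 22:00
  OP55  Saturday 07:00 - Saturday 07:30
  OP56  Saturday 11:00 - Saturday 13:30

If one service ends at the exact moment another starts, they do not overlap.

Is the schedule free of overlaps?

Yes

Sorted by start: OP49, OP52, OP50, OP51, OP53, OP54, OP55, OP56.
OP52 starts exactly when OP49 ends (back-to-back, no overlap); OP49 is clear from here.
OP50 starts after OP52 ends; OP52 is clear from here.
OP51 starts after OP50 ends; OP50 is clear from here.
OP53 starts after OP51 ends; OP51 is clear from here.
OP54 starts after OP53 ends; OP53 is clear from here.
OP55 starts after OP54 ends; OP54 is clear from here.
OP56 starts after OP55 ends.
Every pair is clear; the schedule has no overlaps.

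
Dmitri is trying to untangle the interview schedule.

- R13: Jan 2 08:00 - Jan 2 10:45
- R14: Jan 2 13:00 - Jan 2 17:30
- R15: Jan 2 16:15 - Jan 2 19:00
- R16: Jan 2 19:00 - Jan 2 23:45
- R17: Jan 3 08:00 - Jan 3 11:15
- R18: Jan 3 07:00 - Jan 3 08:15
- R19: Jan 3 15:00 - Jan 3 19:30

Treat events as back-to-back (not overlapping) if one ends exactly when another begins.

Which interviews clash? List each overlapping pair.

R14 & R15, R17 & R18

Two intervals overlap when each starts before the other ends.
Sorted by start: R13, R14, R15, R16, R18, R17, R19.
R14 starts after R13 ends; R13 is clear from here.
R15 starts before R14 ends → R14 and R15 overlap.
R16 starts after R14 ends; R14 is clear from here.
R16 starts exactly when R15 ends (back-to-back, no overlap); R15 is clear from here.
R18 starts after R16 ends; R16 is clear from here.
R17 starts before R18 ends → R18 and R17 overlap.
R19 starts after R18 ends.
R19 starts after R17 ends.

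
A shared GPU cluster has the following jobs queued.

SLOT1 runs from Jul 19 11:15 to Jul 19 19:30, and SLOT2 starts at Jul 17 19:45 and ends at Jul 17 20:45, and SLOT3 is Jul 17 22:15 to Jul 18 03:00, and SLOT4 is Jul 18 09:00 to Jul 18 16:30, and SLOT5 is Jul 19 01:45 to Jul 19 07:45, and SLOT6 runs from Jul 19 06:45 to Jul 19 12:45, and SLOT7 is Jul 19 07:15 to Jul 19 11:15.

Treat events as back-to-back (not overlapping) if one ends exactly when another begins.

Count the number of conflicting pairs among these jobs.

Sorted by start: SLOT2, SLOT3, SLOT4, SLOT5, SLOT6, SLOT7, SLOT1.
SLOT3 starts after SLOT2 ends, so SLOT2 has no further overlaps.
SLOT4 starts after SLOT3 ends, so SLOT3 has no further overlaps.
SLOT5 starts after SLOT4 ends, so SLOT4 has no further overlaps.
SLOT6 starts before SLOT5 ends → SLOT5 and SLOT6 overlap.
SLOT7 starts before SLOT5 ends → SLOT5 and SLOT7 overlap.
SLOT1 starts after SLOT5 ends.
SLOT7 starts before SLOT6 ends → SLOT6 and SLOT7 overlap.
SLOT1 starts before SLOT6 ends → SLOT6 and SLOT1 overlap.
SLOT1 starts exactly when SLOT7 ends (back-to-back, no overlap).
Overlapping pairs: SLOT1 & SLOT6, SLOT5 & SLOT6, SLOT5 & SLOT7, SLOT6 & SLOT7 — 4 in total.

4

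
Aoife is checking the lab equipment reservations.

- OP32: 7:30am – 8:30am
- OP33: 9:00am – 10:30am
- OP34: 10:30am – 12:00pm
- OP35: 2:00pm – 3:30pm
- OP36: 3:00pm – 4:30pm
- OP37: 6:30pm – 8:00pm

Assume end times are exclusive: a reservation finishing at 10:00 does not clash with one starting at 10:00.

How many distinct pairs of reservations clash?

Check each pair: they overlap iff neither finishes before the other starts.
Sorted by start: OP32, OP33, OP34, OP35, OP36, OP37.
OP33 starts after OP32 ends, so nothing later overlaps OP32 either.
OP34 starts exactly when OP33 ends (back-to-back, no overlap), so nothing later overlaps OP33 either.
OP35 starts after OP34 ends, so nothing later overlaps OP34 either.
OP36 starts before OP35 ends → OP35 and OP36 overlap.
OP37 starts after OP35 ends.
OP37 starts after OP36 ends.
Overlapping pairs: OP35 & OP36 — 1 in total.

1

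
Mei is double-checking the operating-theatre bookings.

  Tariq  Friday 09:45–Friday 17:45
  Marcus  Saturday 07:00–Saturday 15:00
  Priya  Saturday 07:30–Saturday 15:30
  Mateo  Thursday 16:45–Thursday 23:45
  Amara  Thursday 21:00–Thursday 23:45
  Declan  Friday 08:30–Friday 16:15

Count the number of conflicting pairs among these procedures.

3

Check each pair: they overlap iff neither finishes before the other starts.
Sorted by start: Mateo, Amara, Declan, Tariq, Marcus, Priya.
Amara starts before Mateo ends → Mateo and Amara overlap.
Declan starts after Mateo ends, so Mateo has no further overlaps.
Declan starts after Amara ends, so Amara has no further overlaps.
Tariq starts before Declan ends → Declan and Tariq overlap.
Marcus starts after Declan ends, so Declan has no further overlaps.
Marcus starts after Tariq ends, so Tariq has no further overlaps.
Priya starts before Marcus ends → Marcus and Priya overlap.
Overlapping pairs: Amara & Mateo, Declan & Tariq, Marcus & Priya — 3 in total.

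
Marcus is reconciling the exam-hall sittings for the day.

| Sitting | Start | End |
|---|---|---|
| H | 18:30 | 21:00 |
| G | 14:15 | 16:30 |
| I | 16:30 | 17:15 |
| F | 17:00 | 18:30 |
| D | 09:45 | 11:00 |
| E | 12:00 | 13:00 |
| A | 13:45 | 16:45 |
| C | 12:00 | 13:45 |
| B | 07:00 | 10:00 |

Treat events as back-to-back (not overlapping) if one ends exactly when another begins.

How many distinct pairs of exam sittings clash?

5

Sorted by start: B, D, C, E, A, G, I, F, H.
D starts before B ends → B and D overlap.
C starts after B ends; B is clear from here.
C starts after D ends; D is clear from here.
E starts before C ends → C and E overlap.
A starts exactly when C ends (back-to-back, no overlap); C is clear from here.
A starts after E ends; E is clear from here.
G starts before A ends → A and G overlap.
I starts before A ends → A and I overlap.
F starts after A ends; A is clear from here.
I starts exactly when G ends (back-to-back, no overlap); G is clear from here.
F starts before I ends → I and F overlap.
H starts after I ends.
H starts exactly when F ends (back-to-back, no overlap).
Overlapping pairs: A & G, A & I, B & D, C & E, F & I — 5 in total.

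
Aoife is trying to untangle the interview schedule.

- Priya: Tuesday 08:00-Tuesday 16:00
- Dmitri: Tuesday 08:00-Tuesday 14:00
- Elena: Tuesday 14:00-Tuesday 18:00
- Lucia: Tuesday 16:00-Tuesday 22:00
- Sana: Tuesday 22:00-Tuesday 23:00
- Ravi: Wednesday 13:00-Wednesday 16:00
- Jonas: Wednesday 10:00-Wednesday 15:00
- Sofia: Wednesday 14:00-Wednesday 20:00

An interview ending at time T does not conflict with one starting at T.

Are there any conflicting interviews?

Yes

Sorted by start: Priya, Dmitri, Elena, Lucia, Sana, Jonas, Ravi, Sofia.
Dmitri starts before Priya ends → Priya and Dmitri overlap.
That's a conflict, so the schedule is not conflict-free.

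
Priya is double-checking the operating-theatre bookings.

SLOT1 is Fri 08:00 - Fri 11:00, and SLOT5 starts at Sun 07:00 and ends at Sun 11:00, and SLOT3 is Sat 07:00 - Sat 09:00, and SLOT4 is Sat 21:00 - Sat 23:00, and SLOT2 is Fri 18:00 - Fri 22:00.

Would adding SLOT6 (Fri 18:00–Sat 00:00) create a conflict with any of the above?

SLOT1: ends Fri 11:00 at or before SLOT6 starts Fri 18:00 → clear.
SLOT2: starts Fri 18:00 before SLOT6 ends Sat 00:00, and ends Fri 22:00 after SLOT6 starts Fri 18:00 → overlap.
SLOT3: starts Sat 07:00 at or after SLOT6 ends Sat 00:00 → clear.
SLOT4: starts Sat 21:00 at or after SLOT6 ends Sat 00:00 → clear.
SLOT5: starts Sun 07:00 at or after SLOT6 ends Sat 00:00 → clear.
SLOT6 overlaps SLOT2.

Yes — it overlaps SLOT2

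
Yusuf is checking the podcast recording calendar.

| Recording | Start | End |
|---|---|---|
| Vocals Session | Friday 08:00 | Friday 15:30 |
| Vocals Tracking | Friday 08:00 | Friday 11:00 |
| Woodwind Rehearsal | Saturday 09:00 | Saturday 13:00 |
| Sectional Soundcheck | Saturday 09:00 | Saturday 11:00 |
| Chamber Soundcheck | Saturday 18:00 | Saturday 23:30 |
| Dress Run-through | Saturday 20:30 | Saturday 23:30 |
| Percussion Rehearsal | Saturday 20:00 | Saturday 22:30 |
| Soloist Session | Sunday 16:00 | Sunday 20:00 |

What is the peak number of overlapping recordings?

Sort all start/end points and keep a running count:
Friday 08:00 start Vocals Session → 1
Friday 08:00 start Vocals Tracking → 2
Friday 11:00 end Vocals Tracking → 1
Friday 15:30 end Vocals Session → 0
Saturday 09:00 start Sectional Soundcheck → 1
Saturday 09:00 start Woodwind Rehearsal → 2
Saturday 11:00 end Sectional Soundcheck → 1
Saturday 13:00 end Woodwind Rehearsal → 0
Saturday 18:00 start Chamber Soundcheck → 1
Saturday 20:00 start Percussion Rehearsal → 2
Saturday 20:30 start Dress Run-through → 3
Saturday 22:30 end Percussion Rehearsal → 2
Saturday 23:30 end Chamber Soundcheck → 1
Saturday 23:30 end Dress Run-through → 0
Sunday 16:00 start Soloist Session → 1
Sunday 20:00 end Soloist Session → 0
Peak is 3, at Saturday 20:30 (Chamber Soundcheck, Dress Run-through, Percussion Rehearsal).

3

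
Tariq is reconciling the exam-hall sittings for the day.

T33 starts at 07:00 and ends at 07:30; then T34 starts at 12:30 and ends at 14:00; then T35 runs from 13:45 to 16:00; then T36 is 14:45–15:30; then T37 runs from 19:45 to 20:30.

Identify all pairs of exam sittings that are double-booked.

T34 & T35, T35 & T36

Sorted by start: T33, T34, T35, T36, T37.
T34 starts after T33 ends — done with T33.
T35 starts before T34 ends → T34 and T35 overlap.
T36 starts after T34 ends — done with T34.
T36 starts before T35 ends → T35 and T36 overlap.
T37 starts after T35 ends.
T37 starts after T36 ends.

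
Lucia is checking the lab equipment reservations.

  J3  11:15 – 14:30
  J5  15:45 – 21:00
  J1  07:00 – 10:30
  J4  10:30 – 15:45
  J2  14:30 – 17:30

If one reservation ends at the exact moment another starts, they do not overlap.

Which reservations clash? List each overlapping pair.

J2 & J4, J2 & J5, J3 & J4

Sorted by start: J1, J4, J3, J2, J5.
J4 starts exactly when J1 ends (back-to-back, no overlap), so nothing later overlaps J1 either.
J3 starts before J4 ends → J4 and J3 overlap.
J2 starts before J4 ends → J4 and J2 overlap.
J5 starts exactly when J4 ends (back-to-back, no overlap).
J2 starts exactly when J3 ends (back-to-back, no overlap), so nothing later overlaps J3 either.
J5 starts before J2 ends → J2 and J5 overlap.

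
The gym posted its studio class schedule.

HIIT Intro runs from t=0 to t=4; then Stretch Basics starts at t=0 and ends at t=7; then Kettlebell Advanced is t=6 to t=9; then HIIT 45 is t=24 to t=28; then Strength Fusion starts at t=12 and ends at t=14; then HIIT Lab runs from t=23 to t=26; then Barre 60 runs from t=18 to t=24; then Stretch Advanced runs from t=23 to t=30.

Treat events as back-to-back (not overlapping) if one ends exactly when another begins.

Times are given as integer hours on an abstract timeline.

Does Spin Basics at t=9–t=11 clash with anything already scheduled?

No — it doesn't clash with anything

HIIT Intro: ends t=4 at or before Spin Basics starts t=9 → clear.
Stretch Basics: ends t=7 at or before Spin Basics starts t=9 → clear.
Kettlebell Advanced: ends t=9 at or before Spin Basics starts t=9 → clear.
Strength Fusion: starts t=12 at or after Spin Basics ends t=11 → clear.
Barre 60: starts t=18 at or after Spin Basics ends t=11 → clear.
HIIT Lab: starts t=23 at or after Spin Basics ends t=11 → clear.
Stretch Advanced: starts t=23 at or after Spin Basics ends t=11 → clear.
HIIT 45: starts t=24 at or after Spin Basics ends t=11 → clear.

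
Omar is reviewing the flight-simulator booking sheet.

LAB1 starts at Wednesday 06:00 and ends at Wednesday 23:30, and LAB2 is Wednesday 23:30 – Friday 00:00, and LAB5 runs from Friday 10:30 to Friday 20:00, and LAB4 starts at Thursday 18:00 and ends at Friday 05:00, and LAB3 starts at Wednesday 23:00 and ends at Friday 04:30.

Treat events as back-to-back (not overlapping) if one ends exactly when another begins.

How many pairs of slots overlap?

Check each pair: they overlap iff neither finishes before the other starts.
Sorted by start: LAB1, LAB3, LAB2, LAB4, LAB5.
LAB3 starts before LAB1 ends → LAB1 and LAB3 overlap.
LAB2 starts exactly when LAB1 ends (back-to-back, no overlap) — done with LAB1.
LAB2 starts before LAB3 ends → LAB3 and LAB2 overlap.
LAB4 starts before LAB3 ends → LAB3 and LAB4 overlap.
LAB5 starts after LAB3 ends.
LAB4 starts before LAB2 ends → LAB2 and LAB4 overlap.
LAB5 starts after LAB2 ends.
LAB5 starts after LAB4 ends.
Overlapping pairs: LAB1 & LAB3, LAB2 & LAB3, LAB2 & LAB4, LAB3 & LAB4 — 4 in total.

4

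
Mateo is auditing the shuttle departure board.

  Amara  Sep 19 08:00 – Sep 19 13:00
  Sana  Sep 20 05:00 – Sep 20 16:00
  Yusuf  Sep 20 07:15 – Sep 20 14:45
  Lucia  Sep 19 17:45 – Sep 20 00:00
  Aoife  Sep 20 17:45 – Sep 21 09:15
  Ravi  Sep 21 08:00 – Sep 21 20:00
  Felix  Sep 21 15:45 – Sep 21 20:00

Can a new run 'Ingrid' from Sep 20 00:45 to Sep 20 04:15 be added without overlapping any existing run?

Yes — the slot is free

Amara: ends Sep 19 13:00 at or before Ingrid starts Sep 20 00:45 → clear.
Lucia: ends Sep 20 00:00 at or before Ingrid starts Sep 20 00:45 → clear.
Sana: starts Sep 20 05:00 at or after Ingrid ends Sep 20 04:15 → clear.
Yusuf: starts Sep 20 07:15 at or after Ingrid ends Sep 20 04:15 → clear.
Aoife: starts Sep 20 17:45 at or after Ingrid ends Sep 20 04:15 → clear.
Ravi: starts Sep 21 08:00 at or after Ingrid ends Sep 20 04:15 → clear.
Felix: starts Sep 21 15:45 at or after Ingrid ends Sep 20 04:15 → clear.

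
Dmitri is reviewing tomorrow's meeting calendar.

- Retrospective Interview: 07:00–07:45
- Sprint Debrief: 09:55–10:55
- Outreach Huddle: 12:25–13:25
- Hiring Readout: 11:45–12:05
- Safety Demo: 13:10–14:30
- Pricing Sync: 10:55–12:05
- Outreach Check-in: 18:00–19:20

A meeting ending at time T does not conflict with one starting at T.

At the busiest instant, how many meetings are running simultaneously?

Walk through starts and ends in time order (an end at T is processed before a start at T):
07:00 start Retrospective Interview → 1
07:45 end Retrospective Interview → 0
09:55 start Sprint Debrief → 1
10:55 end Sprint Debrief → 0
10:55 start Pricing Sync → 1
11:45 start Hiring Readout → 2
12:05 end Hiring Readout → 1
12:05 end Pricing Sync → 0
12:25 start Outreach Huddle → 1
13:10 start Safety Demo → 2
13:25 end Outreach Huddle → 1
14:30 end Safety Demo → 0
18:00 start Outreach Check-in → 1
19:20 end Outreach Check-in → 0
Peak is 2, at 11:45 (Hiring Readout, Pricing Sync).

2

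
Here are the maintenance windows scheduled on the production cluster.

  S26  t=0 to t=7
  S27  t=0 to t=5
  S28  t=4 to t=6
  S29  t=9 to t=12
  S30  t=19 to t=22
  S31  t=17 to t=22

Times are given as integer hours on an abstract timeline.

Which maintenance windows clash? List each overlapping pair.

Sorted by start: S26, S27, S28, S29, S31, S30.
S27 starts before S26 ends → S26 and S27 overlap.
S28 starts before S26 ends → S26 and S28 overlap.
S29 starts after S26 ends — done with S26.
S28 starts before S27 ends → S27 and S28 overlap.
S29 starts after S27 ends — done with S27.
S29 starts after S28 ends — done with S28.
S31 starts after S29 ends — done with S29.
S30 starts before S31 ends → S31 and S30 overlap.

S26 & S27, S26 & S28, S27 & S28, S30 & S31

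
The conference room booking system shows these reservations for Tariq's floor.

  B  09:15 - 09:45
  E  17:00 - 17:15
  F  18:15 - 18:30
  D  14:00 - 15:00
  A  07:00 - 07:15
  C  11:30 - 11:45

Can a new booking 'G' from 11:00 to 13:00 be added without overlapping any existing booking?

No — it overlaps C

A: ends 07:15 at or before G starts 11:00 → clear.
B: ends 09:45 at or before G starts 11:00 → clear.
C: starts 11:30 before G ends 13:00, and ends 11:45 after G starts 11:00 → overlap.
D: starts 14:00 at or after G ends 13:00 → clear.
E: starts 17:00 at or after G ends 13:00 → clear.
F: starts 18:15 at or after G ends 13:00 → clear.
G overlaps C.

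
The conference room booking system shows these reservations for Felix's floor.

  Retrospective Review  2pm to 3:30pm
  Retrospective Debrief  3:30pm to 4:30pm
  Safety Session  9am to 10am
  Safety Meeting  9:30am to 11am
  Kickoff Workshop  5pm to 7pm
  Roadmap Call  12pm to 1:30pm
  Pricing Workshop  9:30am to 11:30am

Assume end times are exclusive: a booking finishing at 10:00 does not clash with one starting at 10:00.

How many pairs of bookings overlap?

3

Sorted by start: Safety Session, Pricing Workshop, Safety Meeting, Roadmap Call, Retrospective Review, Retrospective Debrief, Kickoff Workshop.
Pricing Workshop starts before Safety Session ends → Safety Session and Pricing Workshop overlap.
Safety Meeting starts before Safety Session ends → Safety Session and Safety Meeting overlap.
Roadmap Call starts after Safety Session ends — done with Safety Session.
Safety Meeting starts before Pricing Workshop ends → Pricing Workshop and Safety Meeting overlap.
Roadmap Call starts after Pricing Workshop ends — done with Pricing Workshop.
Roadmap Call starts after Safety Meeting ends — done with Safety Meeting.
Retrospective Review starts after Roadmap Call ends — done with Roadmap Call.
Retrospective Debrief starts exactly when Retrospective Review ends (back-to-back, no overlap) — done with Retrospective Review.
Kickoff Workshop starts after Retrospective Debrief ends.
Overlapping pairs: Pricing Workshop & Safety Meeting, Pricing Workshop & Safety Session, Safety Meeting & Safety Session — 3 in total.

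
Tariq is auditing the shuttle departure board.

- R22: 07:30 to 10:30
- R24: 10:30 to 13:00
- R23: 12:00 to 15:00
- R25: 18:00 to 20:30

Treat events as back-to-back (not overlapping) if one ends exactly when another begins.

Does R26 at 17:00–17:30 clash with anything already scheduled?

No — it doesn't clash with anything

R22: ends 10:30 at or before R26 starts 17:00 → clear.
R24: ends 13:00 at or before R26 starts 17:00 → clear.
R23: ends 15:00 at or before R26 starts 17:00 → clear.
R25: starts 18:00 at or after R26 ends 17:30 → clear.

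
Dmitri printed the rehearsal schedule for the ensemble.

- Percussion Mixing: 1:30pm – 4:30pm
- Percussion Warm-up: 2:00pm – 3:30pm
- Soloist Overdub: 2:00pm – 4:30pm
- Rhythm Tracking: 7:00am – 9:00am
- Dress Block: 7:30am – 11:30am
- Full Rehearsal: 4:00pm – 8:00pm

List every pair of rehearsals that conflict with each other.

Dress Block & Rhythm Tracking, Full Rehearsal & Percussion Mixing, Full Rehearsal & Soloist Overdub, Percussion Mixing & Percussion Warm-up, Percussion Mixing & Soloist Overdub, Percussion Warm-up & Soloist Overdub

Sorted by start: Rhythm Tracking, Dress Block, Percussion Mixing, Soloist Overdub, Percussion Warm-up, Full Rehearsal.
Dress Block starts before Rhythm Tracking ends → Rhythm Tracking and Dress Block overlap.
Percussion Mixing starts after Rhythm Tracking ends; Rhythm Tracking is clear from here.
Percussion Mixing starts after Dress Block ends; Dress Block is clear from here.
Soloist Overdub starts before Percussion Mixing ends → Percussion Mixing and Soloist Overdub overlap.
Percussion Warm-up starts before Percussion Mixing ends → Percussion Mixing and Percussion Warm-up overlap.
Full Rehearsal starts before Percussion Mixing ends → Percussion Mixing and Full Rehearsal overlap.
Percussion Warm-up starts before Soloist Overdub ends → Soloist Overdub and Percussion Warm-up overlap.
Full Rehearsal starts before Soloist Overdub ends → Soloist Overdub and Full Rehearsal overlap.
Full Rehearsal starts after Percussion Warm-up ends.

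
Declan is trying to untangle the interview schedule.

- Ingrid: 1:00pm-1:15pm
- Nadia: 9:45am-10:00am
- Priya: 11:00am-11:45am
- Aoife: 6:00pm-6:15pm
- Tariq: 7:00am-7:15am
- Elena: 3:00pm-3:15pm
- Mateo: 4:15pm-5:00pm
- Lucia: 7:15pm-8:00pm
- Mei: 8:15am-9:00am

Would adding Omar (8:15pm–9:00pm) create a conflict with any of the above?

Tariq: ends 7:15am at or before Omar starts 8:15pm → clear.
Mei: ends 9:00am at or before Omar starts 8:15pm → clear.
Nadia: ends 10:00am at or before Omar starts 8:15pm → clear.
Priya: ends 11:45am at or before Omar starts 8:15pm → clear.
Ingrid: ends 1:15pm at or before Omar starts 8:15pm → clear.
Elena: ends 3:15pm at or before Omar starts 8:15pm → clear.
Mateo: ends 5:00pm at or before Omar starts 8:15pm → clear.
Aoife: ends 6:15pm at or before Omar starts 8:15pm → clear.
Lucia: ends 8:00pm at or before Omar starts 8:15pm → clear.

No — it doesn't clash with anything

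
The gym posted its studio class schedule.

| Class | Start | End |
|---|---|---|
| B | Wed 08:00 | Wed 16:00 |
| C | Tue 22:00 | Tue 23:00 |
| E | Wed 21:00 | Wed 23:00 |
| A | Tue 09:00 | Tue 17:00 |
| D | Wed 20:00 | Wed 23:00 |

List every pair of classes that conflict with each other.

D & E

Sorted by start: A, C, B, D, E.
C starts after A ends, so A has no further overlaps.
B starts after C ends, so C has no further overlaps.
D starts after B ends, so B has no further overlaps.
E starts before D ends → D and E overlap.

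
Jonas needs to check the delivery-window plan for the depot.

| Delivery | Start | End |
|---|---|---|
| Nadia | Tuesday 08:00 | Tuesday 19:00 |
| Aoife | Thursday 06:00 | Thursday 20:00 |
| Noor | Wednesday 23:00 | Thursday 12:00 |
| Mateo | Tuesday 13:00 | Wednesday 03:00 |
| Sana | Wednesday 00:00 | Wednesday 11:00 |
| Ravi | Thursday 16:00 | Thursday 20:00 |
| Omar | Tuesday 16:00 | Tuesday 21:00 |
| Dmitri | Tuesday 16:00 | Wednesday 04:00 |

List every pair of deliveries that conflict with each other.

Aoife & Noor, Aoife & Ravi, Dmitri & Mateo, Dmitri & Nadia, Dmitri & Omar, Dmitri & Sana, Mateo & Nadia, Mateo & Omar, Mateo & Sana, Nadia & Omar

Two intervals overlap when each starts before the other ends.
Sorted by start: Nadia, Mateo, Omar, Dmitri, Sana, Noor, Aoife, Ravi.
Mateo starts before Nadia ends → Nadia and Mateo overlap.
Omar starts before Nadia ends → Nadia and Omar overlap.
Dmitri starts before Nadia ends → Nadia and Dmitri overlap.
Sana starts after Nadia ends, so nothing later overlaps Nadia either.
Omar starts before Mateo ends → Mateo and Omar overlap.
Dmitri starts before Mateo ends → Mateo and Dmitri overlap.
Sana starts before Mateo ends → Mateo and Sana overlap.
Noor starts after Mateo ends, so nothing later overlaps Mateo either.
Dmitri starts before Omar ends → Omar and Dmitri overlap.
Sana starts after Omar ends, so nothing later overlaps Omar either.
Sana starts before Dmitri ends → Dmitri and Sana overlap.
Noor starts after Dmitri ends, so nothing later overlaps Dmitri either.
Noor starts after Sana ends, so nothing later overlaps Sana either.
Aoife starts before Noor ends → Noor and Aoife overlap.
Ravi starts after Noor ends.
Ravi starts before Aoife ends → Aoife and Ravi overlap.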